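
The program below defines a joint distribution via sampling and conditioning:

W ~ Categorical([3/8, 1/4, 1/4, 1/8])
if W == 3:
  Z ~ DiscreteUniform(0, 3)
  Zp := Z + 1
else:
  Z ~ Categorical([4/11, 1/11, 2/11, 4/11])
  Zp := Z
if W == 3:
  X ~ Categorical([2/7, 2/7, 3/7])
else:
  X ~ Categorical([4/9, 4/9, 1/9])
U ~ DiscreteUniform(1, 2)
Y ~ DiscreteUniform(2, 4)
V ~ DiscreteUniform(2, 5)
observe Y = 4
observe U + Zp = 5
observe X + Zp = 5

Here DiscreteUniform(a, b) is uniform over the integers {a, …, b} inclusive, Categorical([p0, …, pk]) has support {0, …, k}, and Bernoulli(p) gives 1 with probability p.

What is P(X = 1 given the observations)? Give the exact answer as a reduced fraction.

P(X = 1 | obs) = 198/1279

Enumerate traces; 20 have nonzero weight after conditioning:
  (W=0, Z=3, X=2, U=2, Y=4, V=2) weight 1/1584
  (W=0, Z=3, X=2, U=2, Y=4, V=3) weight 1/1584
  (W=0, Z=3, X=2, U=2, Y=4, V=4) weight 1/1584
  (W=0, Z=3, X=2, U=2, Y=4, V=5) weight 1/1584
  (W=1, Z=3, X=2, U=2, Y=4, V=2) weight 1/2376
  (W=1, Z=3, X=2, U=2, Y=4, V=3) weight 1/2376
  (W=1, Z=3, X=2, U=2, Y=4, V=4) weight 1/2376
  (W=1, Z=3, X=2, U=2, Y=4, V=5) weight 1/2376
  (W=3, Z=3, X=1, U=1, Y=4, V=2) weight 1/2688
  … 11 more
Group by X:
  weight(X=1) = 1/672
  weight(X=2) = 1081/133056
Total weight = 1/672 + 1081/133056 = 1279/133056
P(X=1 | obs) = 1/672 / 1279/133056 = 198/1279
P(X=2 | obs) = 1081/133056 / 1279/133056 = 1081/1279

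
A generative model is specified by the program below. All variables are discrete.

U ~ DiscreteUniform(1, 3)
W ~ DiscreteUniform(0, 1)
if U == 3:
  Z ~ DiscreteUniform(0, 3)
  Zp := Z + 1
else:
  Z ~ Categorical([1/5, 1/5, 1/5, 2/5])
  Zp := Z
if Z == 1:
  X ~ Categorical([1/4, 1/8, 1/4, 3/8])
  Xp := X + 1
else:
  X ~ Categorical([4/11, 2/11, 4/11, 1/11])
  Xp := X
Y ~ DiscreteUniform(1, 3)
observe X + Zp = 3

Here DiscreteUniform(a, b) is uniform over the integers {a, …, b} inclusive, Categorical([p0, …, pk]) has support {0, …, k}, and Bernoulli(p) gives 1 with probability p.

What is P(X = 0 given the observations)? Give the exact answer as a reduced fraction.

P(X = 0 | obs) = 672/1255

Enumerate traces; 66 have nonzero weight after conditioning:
  (U=1, W=0, Z=0, X=3, Y=1) weight 1/990
  (U=1, W=0, Z=0, X=3, Y=2) weight 1/990
  (U=1, W=0, Z=0, X=3, Y=3) weight 1/990
  (U=1, W=0, Z=1, X=2, Y=1) weight 1/360
  (U=1, W=0, Z=1, X=2, Y=2) weight 1/360
  (U=1, W=0, Z=1, X=2, Y=3) weight 1/360
  (U=1, W=0, Z=2, X=1, Y=1) weight 1/495
  (U=1, W=0, Z=2, X=1, Y=2) weight 1/495
  (U=1, W=0, Z=3, X=0, Y=1) weight 4/495
  … 57 more
Group by X:
  weight(X=0) = 7/55
  weight(X=1) = 61/1760
  weight(X=2) = 7/110
  weight(X=3) = 2/165
Total weight = 7/55 + 61/1760 + 7/110 + 2/165 = 251/1056
P(X=0 | obs) = 7/55 / 251/1056 = 672/1255
P(X=1 | obs) = 61/1760 / 251/1056 = 183/1255
P(X=2 | obs) = 7/110 / 251/1056 = 336/1255
P(X=3 | obs) = 2/165 / 251/1056 = 64/1255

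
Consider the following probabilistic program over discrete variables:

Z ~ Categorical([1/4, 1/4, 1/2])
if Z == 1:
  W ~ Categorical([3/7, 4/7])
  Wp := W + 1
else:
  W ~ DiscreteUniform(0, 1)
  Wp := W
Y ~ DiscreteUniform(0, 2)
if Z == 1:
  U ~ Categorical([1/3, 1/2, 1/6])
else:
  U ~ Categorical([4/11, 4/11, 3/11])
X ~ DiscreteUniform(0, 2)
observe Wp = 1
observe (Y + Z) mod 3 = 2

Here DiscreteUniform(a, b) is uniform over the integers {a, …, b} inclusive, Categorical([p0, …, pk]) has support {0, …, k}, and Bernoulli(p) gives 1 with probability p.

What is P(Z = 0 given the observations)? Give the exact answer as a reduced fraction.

Enumerate traces; 27 have nonzero weight after conditioning:
  (Z=0, W=1, Y=2, U=0, X=0) weight 1/198
  (Z=0, W=1, Y=2, U=0, X=1) weight 1/198
  (Z=0, W=1, Y=2, U=0, X=2) weight 1/198
  (Z=0, W=1, Y=2, U=1, X=0) weight 1/198
  (Z=0, W=1, Y=2, U=1, X=1) weight 1/198
  (Z=0, W=1, Y=2, U=1, X=2) weight 1/198
  (Z=0, W=1, Y=2, U=2, X=0) weight 1/264
  (Z=0, W=1, Y=2, U=2, X=1) weight 1/264
  (Z=1, W=0, Y=1, U=0, X=0) weight 1/252
  (Z=2, W=1, Y=0, U=0, X=0) weight 1/99
  … 17 more
Group by Z:
  weight(Z=0) = 1/24
  weight(Z=1) = 1/28
  weight(Z=2) = 1/12
Total weight = 1/24 + 1/28 + 1/12 = 9/56
P(Z=0 | obs) = 1/24 / 9/56 = 7/27
P(Z=1 | obs) = 1/28 / 9/56 = 2/9
P(Z=2 | obs) = 1/12 / 9/56 = 14/27

P(Z = 0 | obs) = 7/27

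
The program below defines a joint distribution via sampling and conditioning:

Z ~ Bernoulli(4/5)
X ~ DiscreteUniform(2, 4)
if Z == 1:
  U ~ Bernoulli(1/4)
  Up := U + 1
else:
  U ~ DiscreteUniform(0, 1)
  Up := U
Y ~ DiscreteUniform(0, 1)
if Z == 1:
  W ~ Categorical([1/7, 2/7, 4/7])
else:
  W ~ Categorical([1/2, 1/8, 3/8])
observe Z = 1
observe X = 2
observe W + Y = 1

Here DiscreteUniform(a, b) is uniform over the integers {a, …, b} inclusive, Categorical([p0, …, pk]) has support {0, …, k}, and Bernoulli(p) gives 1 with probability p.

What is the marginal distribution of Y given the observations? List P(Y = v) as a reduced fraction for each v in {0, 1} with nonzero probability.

Enumerate traces; 4 have nonzero weight after conditioning:
  (Z=1, X=2, U=0, Y=0, W=1) weight 1/35
  (Z=1, X=2, U=0, Y=1, W=0) weight 1/70
  (Z=1, X=2, U=1, Y=0, W=1) weight 1/105
  (Z=1, X=2, U=1, Y=1, W=0) weight 1/210
Group by Y:
  weight(Y=0) = 4/105
  weight(Y=1) = 2/105
Total weight = 4/105 + 2/105 = 2/35
P(Y=0 | obs) = 4/105 / 2/35 = 2/3
P(Y=1 | obs) = 2/105 / 2/35 = 1/3

P(Y=0) = 2/3, P(Y=1) = 1/3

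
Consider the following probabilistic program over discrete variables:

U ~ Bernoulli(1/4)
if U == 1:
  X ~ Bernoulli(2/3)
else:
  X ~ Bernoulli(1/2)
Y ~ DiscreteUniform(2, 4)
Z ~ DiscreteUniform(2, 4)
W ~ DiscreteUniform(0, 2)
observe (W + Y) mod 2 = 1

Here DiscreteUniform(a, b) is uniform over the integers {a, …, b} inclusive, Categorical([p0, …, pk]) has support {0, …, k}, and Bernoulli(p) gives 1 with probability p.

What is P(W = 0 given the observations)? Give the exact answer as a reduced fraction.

P(W = 0 | obs) = 1/4

Enumerate traces; 48 have nonzero weight after conditioning:
  (U=0, X=0, Y=2, Z=2, W=1) weight 1/72
  (U=0, X=0, Y=2, Z=3, W=1) weight 1/72
  (U=0, X=0, Y=2, Z=4, W=1) weight 1/72
  (U=0, X=0, Y=3, Z=2, W=0) weight 1/72
  (U=0, X=0, Y=3, Z=2, W=2) weight 1/72
  (U=0, X=0, Y=3, Z=3, W=0) weight 1/72
  (U=0, X=0, Y=3, Z=3, W=2) weight 1/72
  (U=0, X=0, Y=3, Z=4, W=0) weight 1/72
  … 40 more
Group by W:
  weight(W=0) = 1/9
  weight(W=1) = 2/9
  weight(W=2) = 1/9
Total weight = 1/9 + 2/9 + 1/9 = 4/9
P(W=0 | obs) = 1/9 / 4/9 = 1/4
P(W=1 | obs) = 2/9 / 4/9 = 1/2
P(W=2 | obs) = 1/9 / 4/9 = 1/4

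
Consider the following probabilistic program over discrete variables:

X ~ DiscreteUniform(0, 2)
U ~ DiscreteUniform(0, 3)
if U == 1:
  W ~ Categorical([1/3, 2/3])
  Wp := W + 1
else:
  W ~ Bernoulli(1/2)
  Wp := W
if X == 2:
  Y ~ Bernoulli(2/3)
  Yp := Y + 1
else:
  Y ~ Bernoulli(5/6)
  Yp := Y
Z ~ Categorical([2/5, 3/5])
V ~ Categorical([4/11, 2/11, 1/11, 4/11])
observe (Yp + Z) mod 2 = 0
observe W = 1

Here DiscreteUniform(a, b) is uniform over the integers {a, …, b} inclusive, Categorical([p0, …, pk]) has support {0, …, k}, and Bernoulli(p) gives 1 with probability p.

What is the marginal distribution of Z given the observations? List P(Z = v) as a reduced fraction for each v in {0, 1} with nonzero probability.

P(Z=0) = 1/4, P(Z=1) = 3/4

Enumerate traces; 96 have nonzero weight after conditioning:
  (X=0, U=0, W=1, Y=0, Z=0, V=0) weight 1/990
  (X=0, U=0, W=1, Y=0, Z=0, V=1) weight 1/1980
  (X=0, U=0, W=1, Y=0, Z=0, V=2) weight 1/3960
  (X=0, U=0, W=1, Y=0, Z=0, V=3) weight 1/990
  (X=0, U=0, W=1, Y=1, Z=1, V=0) weight 1/132
  (X=0, U=0, W=1, Y=1, Z=1, V=1) weight 1/264
  (X=0, U=0, W=1, Y=1, Z=1, V=2) weight 1/528
  (X=0, U=0, W=1, Y=1, Z=1, V=3) weight 1/132
  … 88 more
Group by Z:
  weight(Z=0) = 13/180
  weight(Z=1) = 13/60
Total weight = 13/180 + 13/60 = 13/45
P(Z=0 | obs) = 13/180 / 13/45 = 1/4
P(Z=1 | obs) = 13/60 / 13/45 = 3/4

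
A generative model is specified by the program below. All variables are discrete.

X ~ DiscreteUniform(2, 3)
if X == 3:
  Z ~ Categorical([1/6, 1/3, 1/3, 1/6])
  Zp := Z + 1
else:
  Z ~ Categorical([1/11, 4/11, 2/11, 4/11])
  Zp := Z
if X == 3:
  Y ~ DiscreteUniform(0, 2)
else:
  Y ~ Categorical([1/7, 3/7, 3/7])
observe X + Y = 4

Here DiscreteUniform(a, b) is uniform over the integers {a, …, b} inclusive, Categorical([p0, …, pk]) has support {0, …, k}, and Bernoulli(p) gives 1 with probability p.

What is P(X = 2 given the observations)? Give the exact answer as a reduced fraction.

Enumerate traces; 8 have nonzero weight after conditioning:
  (X=2, Z=0, Y=2) weight 3/154
  (X=2, Z=1, Y=2) weight 6/77
  (X=2, Z=2, Y=2) weight 3/77
  (X=2, Z=3, Y=2) weight 6/77
  (X=3, Z=0, Y=1) weight 1/36
  (X=3, Z=1, Y=1) weight 1/18
  (X=3, Z=2, Y=1) weight 1/18
  (X=3, Z=3, Y=1) weight 1/36
Group by X:
  weight(X=2) = 3/14
  weight(X=3) = 1/6
Total weight = 3/14 + 1/6 = 8/21
P(X=2 | obs) = 3/14 / 8/21 = 9/16
P(X=3 | obs) = 1/6 / 8/21 = 7/16

P(X = 2 | obs) = 9/16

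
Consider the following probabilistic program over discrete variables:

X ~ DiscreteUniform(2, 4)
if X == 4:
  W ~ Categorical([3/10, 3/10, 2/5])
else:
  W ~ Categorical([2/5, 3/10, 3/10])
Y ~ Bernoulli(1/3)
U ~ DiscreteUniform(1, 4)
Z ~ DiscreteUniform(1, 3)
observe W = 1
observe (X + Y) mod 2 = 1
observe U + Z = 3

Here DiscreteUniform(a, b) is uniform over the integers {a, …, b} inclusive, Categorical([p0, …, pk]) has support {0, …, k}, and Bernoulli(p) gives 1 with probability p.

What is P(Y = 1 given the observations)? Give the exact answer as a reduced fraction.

Enumerate traces; 6 have nonzero weight after conditioning:
  (X=2, W=1, Y=1, U=1, Z=2) weight 1/360
  (X=2, W=1, Y=1, U=2, Z=1) weight 1/360
  (X=3, W=1, Y=0, U=1, Z=2) weight 1/180
  (X=3, W=1, Y=0, U=2, Z=1) weight 1/180
  (X=4, W=1, Y=1, U=1, Z=2) weight 1/360
  (X=4, W=1, Y=1, U=2, Z=1) weight 1/360
Group by Y:
  weight(Y=0) = 1/90
  weight(Y=1) = 1/90
Total weight = 1/90 + 1/90 = 1/45
P(Y=0 | obs) = 1/90 / 1/45 = 1/2
P(Y=1 | obs) = 1/90 / 1/45 = 1/2

P(Y = 1 | obs) = 1/2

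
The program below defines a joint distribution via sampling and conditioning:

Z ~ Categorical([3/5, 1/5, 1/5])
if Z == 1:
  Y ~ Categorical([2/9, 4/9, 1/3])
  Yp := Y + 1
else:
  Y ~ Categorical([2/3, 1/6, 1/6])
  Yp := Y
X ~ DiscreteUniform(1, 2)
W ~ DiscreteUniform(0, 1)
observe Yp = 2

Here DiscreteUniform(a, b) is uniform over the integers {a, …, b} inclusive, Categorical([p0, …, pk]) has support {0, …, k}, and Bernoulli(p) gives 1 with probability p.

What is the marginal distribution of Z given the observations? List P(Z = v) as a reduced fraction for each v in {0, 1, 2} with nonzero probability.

Enumerate traces; 12 have nonzero weight after conditioning:
  (Z=0, Y=2, X=1, W=0) weight 1/40
  (Z=0, Y=2, X=1, W=1) weight 1/40
  (Z=0, Y=2, X=2, W=0) weight 1/40
  (Z=0, Y=2, X=2, W=1) weight 1/40
  (Z=1, Y=1, X=1, W=0) weight 1/45
  (Z=1, Y=1, X=1, W=1) weight 1/45
  (Z=1, Y=1, X=2, W=0) weight 1/45
  (Z=1, Y=1, X=2, W=1) weight 1/45
  (Z=2, Y=2, X=1, W=0) weight 1/120
  … 3 more
Group by Z:
  weight(Z=0) = 1/10
  weight(Z=1) = 4/45
  weight(Z=2) = 1/30
Total weight = 1/10 + 4/45 + 1/30 = 2/9
P(Z=0 | obs) = 1/10 / 2/9 = 9/20
P(Z=1 | obs) = 4/45 / 2/9 = 2/5
P(Z=2 | obs) = 1/30 / 2/9 = 3/20

P(Z=0) = 9/20, P(Z=1) = 2/5, P(Z=2) = 3/20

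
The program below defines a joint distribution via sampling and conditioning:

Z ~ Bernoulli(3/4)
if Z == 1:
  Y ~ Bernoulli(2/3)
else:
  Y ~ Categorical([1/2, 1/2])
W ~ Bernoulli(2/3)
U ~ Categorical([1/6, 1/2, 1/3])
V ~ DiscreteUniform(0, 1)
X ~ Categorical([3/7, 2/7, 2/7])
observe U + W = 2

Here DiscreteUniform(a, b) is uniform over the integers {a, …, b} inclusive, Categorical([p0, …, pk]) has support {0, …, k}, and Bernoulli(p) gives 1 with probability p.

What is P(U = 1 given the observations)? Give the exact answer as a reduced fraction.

P(U = 1 | obs) = 3/4

Enumerate traces; 48 have nonzero weight after conditioning:
  (Z=0, Y=0, W=0, U=2, V=0, X=0) weight 1/336
  (Z=0, Y=0, W=0, U=2, V=0, X=1) weight 1/504
  (Z=0, Y=0, W=0, U=2, V=0, X=2) weight 1/504
  (Z=0, Y=0, W=0, U=2, V=1, X=0) weight 1/336
  (Z=0, Y=0, W=0, U=2, V=1, X=1) weight 1/504
  (Z=0, Y=0, W=0, U=2, V=1, X=2) weight 1/504
  (Z=0, Y=0, W=1, U=1, V=0, X=0) weight 1/112
  (Z=0, Y=0, W=1, U=1, V=0, X=1) weight 1/168
  … 40 more
Group by U:
  weight(U=1) = 1/3
  weight(U=2) = 1/9
Total weight = 1/3 + 1/9 = 4/9
P(U=1 | obs) = 1/3 / 4/9 = 3/4
P(U=2 | obs) = 1/9 / 4/9 = 1/4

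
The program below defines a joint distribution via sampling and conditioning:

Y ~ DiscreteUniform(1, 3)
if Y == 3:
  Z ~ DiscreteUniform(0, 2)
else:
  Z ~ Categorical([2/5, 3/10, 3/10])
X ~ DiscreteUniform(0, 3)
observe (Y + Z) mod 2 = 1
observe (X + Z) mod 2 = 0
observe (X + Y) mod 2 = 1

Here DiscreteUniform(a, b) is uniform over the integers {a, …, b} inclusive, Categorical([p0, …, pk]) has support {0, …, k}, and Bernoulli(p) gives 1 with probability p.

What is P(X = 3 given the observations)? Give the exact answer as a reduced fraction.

P(X = 3 | obs) = 9/100

Enumerate traces; 10 have nonzero weight after conditioning:
  (Y=1, Z=0, X=0) weight 1/30
  (Y=1, Z=0, X=2) weight 1/30
  (Y=1, Z=2, X=0) weight 1/40
  (Y=1, Z=2, X=2) weight 1/40
  (Y=2, Z=1, X=1) weight 1/40
  (Y=2, Z=1, X=3) weight 1/40
  (Y=3, Z=0, X=0) weight 1/36
  (Y=3, Z=0, X=2) weight 1/36
  … 2 more
Group by X:
  weight(X=0) = 41/360
  weight(X=1) = 1/40
  weight(X=2) = 41/360
  weight(X=3) = 1/40
Total weight = 41/360 + 1/40 + 41/360 + 1/40 = 5/18
P(X=0 | obs) = 41/360 / 5/18 = 41/100
P(X=1 | obs) = 1/40 / 5/18 = 9/100
P(X=2 | obs) = 41/360 / 5/18 = 41/100
P(X=3 | obs) = 1/40 / 5/18 = 9/100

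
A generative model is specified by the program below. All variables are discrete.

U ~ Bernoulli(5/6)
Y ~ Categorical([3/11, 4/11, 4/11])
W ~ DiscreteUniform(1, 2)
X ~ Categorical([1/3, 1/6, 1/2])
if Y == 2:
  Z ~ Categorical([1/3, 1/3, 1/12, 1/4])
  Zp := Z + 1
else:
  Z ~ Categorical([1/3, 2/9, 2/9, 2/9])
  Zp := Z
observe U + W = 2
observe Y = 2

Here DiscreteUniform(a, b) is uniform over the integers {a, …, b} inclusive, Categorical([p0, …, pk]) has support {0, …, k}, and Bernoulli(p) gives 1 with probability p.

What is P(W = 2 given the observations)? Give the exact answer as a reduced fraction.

P(W = 2 | obs) = 1/6

Enumerate traces; 24 have nonzero weight after conditioning:
  (U=0, Y=2, W=2, X=0, Z=0) weight 1/297
  (U=0, Y=2, W=2, X=0, Z=1) weight 1/297
  (U=0, Y=2, W=2, X=0, Z=2) weight 1/1188
  (U=0, Y=2, W=2, X=0, Z=3) weight 1/396
  (U=0, Y=2, W=2, X=1, Z=0) weight 1/594
  (U=0, Y=2, W=2, X=1, Z=1) weight 1/594
  (U=0, Y=2, W=2, X=1, Z=2) weight 1/2376
  (U=0, Y=2, W=2, X=1, Z=3) weight 1/792
  (U=1, Y=2, W=1, X=0, Z=0) weight 5/297
  … 15 more
Group by W:
  weight(W=1) = 5/33
  weight(W=2) = 1/33
Total weight = 5/33 + 1/33 = 2/11
P(W=1 | obs) = 5/33 / 2/11 = 5/6
P(W=2 | obs) = 1/33 / 2/11 = 1/6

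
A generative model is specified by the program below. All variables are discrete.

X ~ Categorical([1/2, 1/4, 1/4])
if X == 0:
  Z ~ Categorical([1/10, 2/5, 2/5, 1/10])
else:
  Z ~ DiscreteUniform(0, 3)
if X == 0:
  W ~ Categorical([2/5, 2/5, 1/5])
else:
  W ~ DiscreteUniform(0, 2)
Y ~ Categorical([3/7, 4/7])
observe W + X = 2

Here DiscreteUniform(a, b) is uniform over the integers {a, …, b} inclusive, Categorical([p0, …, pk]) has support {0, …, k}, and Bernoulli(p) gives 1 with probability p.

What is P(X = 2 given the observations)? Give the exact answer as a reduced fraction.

P(X = 2 | obs) = 5/16

Enumerate traces; 24 have nonzero weight after conditioning:
  (X=0, Z=0, W=2, Y=0) weight 3/700
  (X=0, Z=0, W=2, Y=1) weight 1/175
  (X=0, Z=1, W=2, Y=0) weight 3/175
  (X=0, Z=1, W=2, Y=1) weight 4/175
  (X=0, Z=2, W=2, Y=0) weight 3/175
  (X=0, Z=2, W=2, Y=1) weight 4/175
  (X=0, Z=3, W=2, Y=0) weight 3/700
  (X=0, Z=3, W=2, Y=1) weight 1/175
  (X=1, Z=0, W=1, Y=0) weight 1/112
  (X=2, Z=0, W=0, Y=0) weight 1/112
  … 14 more
Group by X:
  weight(X=0) = 1/10
  weight(X=1) = 1/12
  weight(X=2) = 1/12
Total weight = 1/10 + 1/12 + 1/12 = 4/15
P(X=0 | obs) = 1/10 / 4/15 = 3/8
P(X=1 | obs) = 1/12 / 4/15 = 5/16
P(X=2 | obs) = 1/12 / 4/15 = 5/16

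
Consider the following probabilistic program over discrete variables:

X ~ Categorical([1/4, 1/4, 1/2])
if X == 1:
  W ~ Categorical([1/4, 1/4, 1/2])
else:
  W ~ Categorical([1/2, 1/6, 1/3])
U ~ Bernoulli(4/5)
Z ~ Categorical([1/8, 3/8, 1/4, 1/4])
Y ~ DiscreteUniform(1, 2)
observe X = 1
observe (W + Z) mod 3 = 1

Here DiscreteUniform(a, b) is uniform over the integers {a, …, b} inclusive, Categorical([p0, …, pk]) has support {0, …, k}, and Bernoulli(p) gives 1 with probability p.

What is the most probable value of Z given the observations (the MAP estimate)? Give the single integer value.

Enumerate traces; 16 have nonzero weight after conditioning:
  (X=1, W=0, U=0, Z=1, Y=1) weight 3/1280
  (X=1, W=0, U=0, Z=1, Y=2) weight 3/1280
  (X=1, W=0, U=1, Z=1, Y=1) weight 3/320
  (X=1, W=0, U=1, Z=1, Y=2) weight 3/320
  (X=1, W=1, U=0, Z=0, Y=1) weight 1/1280
  (X=1, W=1, U=0, Z=0, Y=2) weight 1/1280
  (X=1, W=1, U=0, Z=3, Y=1) weight 1/640
  (X=1, W=1, U=0, Z=3, Y=2) weight 1/640
  (X=1, W=2, U=0, Z=2, Y=1) weight 1/320
  … 7 more
Group by Z:
  weight(Z=0) = 1/128
  weight(Z=1) = 3/128
  weight(Z=2) = 1/32
  weight(Z=3) = 1/64
Total weight = 1/128 + 3/128 + 1/32 + 1/64 = 5/64
P(Z=0 | obs) = 1/128 / 5/64 = 1/10
P(Z=1 | obs) = 3/128 / 5/64 = 3/10
P(Z=2 | obs) = 1/32 / 5/64 = 2/5
P(Z=3 | obs) = 1/64 / 5/64 = 1/5
argmax = 2

argmax_v P(Z = v | obs) = 2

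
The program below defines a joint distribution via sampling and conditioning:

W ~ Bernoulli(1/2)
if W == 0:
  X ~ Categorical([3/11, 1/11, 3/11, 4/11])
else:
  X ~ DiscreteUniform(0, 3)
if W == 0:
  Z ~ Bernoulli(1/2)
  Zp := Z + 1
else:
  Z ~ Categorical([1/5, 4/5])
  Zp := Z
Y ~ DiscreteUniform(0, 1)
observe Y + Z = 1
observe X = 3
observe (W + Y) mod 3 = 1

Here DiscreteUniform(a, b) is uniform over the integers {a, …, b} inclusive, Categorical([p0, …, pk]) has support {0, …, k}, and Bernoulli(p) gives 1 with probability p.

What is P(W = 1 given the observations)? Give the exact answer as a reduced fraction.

P(W = 1 | obs) = 11/21

Enumerate traces; 2 have nonzero weight after conditioning:
  (W=0, X=3, Z=0, Y=1) weight 1/22
  (W=1, X=3, Z=1, Y=0) weight 1/20
Group by W:
  weight(W=0) = 1/22
  weight(W=1) = 1/20
Total weight = 1/22 + 1/20 = 21/220
P(W=0 | obs) = 1/22 / 21/220 = 10/21
P(W=1 | obs) = 1/20 / 21/220 = 11/21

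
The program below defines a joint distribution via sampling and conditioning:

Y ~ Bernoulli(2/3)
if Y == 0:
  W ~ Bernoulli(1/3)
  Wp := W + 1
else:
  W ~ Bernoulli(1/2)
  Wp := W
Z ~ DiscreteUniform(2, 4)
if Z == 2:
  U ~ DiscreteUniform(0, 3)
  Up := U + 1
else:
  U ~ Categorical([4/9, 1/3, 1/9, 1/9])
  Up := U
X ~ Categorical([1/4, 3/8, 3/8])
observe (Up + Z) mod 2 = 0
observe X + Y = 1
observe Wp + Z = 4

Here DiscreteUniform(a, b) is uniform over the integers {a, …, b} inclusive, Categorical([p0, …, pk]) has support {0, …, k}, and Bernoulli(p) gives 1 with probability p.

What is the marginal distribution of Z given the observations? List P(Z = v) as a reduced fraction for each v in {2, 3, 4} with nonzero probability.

P(Z=2) = 9/61, P(Z=3) = 32/61, P(Z=4) = 20/61

Enumerate traces; 8 have nonzero weight after conditioning:
  (Y=0, W=0, Z=3, U=1, X=1) weight 1/108
  (Y=0, W=0, Z=3, U=3, X=1) weight 1/324
  (Y=0, W=1, Z=2, U=1, X=1) weight 1/288
  (Y=0, W=1, Z=2, U=3, X=1) weight 1/288
  (Y=1, W=0, Z=4, U=0, X=0) weight 1/81
  (Y=1, W=0, Z=4, U=2, X=0) weight 1/324
  (Y=1, W=1, Z=3, U=1, X=0) weight 1/108
  (Y=1, W=1, Z=3, U=3, X=0) weight 1/324
Group by Z:
  weight(Z=2) = 1/144
  weight(Z=3) = 2/81
  weight(Z=4) = 5/324
Total weight = 1/144 + 2/81 + 5/324 = 61/1296
P(Z=2 | obs) = 1/144 / 61/1296 = 9/61
P(Z=3 | obs) = 2/81 / 61/1296 = 32/61
P(Z=4 | obs) = 5/324 / 61/1296 = 20/61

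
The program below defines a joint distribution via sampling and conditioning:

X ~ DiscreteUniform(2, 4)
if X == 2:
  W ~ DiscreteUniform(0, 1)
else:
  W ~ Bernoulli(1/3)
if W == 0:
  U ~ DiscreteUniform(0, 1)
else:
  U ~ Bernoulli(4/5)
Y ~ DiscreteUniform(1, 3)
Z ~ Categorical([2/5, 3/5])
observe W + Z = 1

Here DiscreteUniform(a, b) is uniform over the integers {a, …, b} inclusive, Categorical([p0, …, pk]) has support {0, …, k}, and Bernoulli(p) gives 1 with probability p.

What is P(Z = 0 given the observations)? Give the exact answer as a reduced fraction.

Enumerate traces; 36 have nonzero weight after conditioning:
  (X=2, W=0, U=0, Y=1, Z=1) weight 1/60
  (X=2, W=0, U=0, Y=2, Z=1) weight 1/60
  (X=2, W=0, U=0, Y=3, Z=1) weight 1/60
  (X=2, W=0, U=1, Y=1, Z=1) weight 1/60
  (X=2, W=0, U=1, Y=2, Z=1) weight 1/60
  (X=2, W=0, U=1, Y=3, Z=1) weight 1/60
  (X=2, W=1, U=0, Y=1, Z=0) weight 1/225
  (X=2, W=1, U=0, Y=2, Z=0) weight 1/225
  … 28 more
Group by Z:
  weight(Z=0) = 7/45
  weight(Z=1) = 11/30
Total weight = 7/45 + 11/30 = 47/90
P(Z=0 | obs) = 7/45 / 47/90 = 14/47
P(Z=1 | obs) = 11/30 / 47/90 = 33/47

P(Z = 0 | obs) = 14/47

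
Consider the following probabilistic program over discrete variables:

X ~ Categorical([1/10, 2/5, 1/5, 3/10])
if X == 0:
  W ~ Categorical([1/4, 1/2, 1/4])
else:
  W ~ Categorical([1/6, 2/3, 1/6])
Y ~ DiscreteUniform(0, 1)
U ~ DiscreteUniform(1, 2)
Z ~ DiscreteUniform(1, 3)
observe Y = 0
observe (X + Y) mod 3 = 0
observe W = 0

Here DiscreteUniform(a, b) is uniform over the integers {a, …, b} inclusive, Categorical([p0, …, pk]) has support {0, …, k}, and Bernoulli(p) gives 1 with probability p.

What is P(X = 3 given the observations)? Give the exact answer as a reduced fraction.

Enumerate traces; 12 have nonzero weight after conditioning:
  (X=0, W=0, Y=0, U=1, Z=1) weight 1/480
  (X=0, W=0, Y=0, U=1, Z=2) weight 1/480
  (X=0, W=0, Y=0, U=1, Z=3) weight 1/480
  (X=0, W=0, Y=0, U=2, Z=1) weight 1/480
  (X=0, W=0, Y=0, U=2, Z=2) weight 1/480
  (X=0, W=0, Y=0, U=2, Z=3) weight 1/480
  (X=3, W=0, Y=0, U=1, Z=1) weight 1/240
  (X=3, W=0, Y=0, U=1, Z=2) weight 1/240
  … 4 more
Group by X:
  weight(X=0) = 1/80
  weight(X=3) = 1/40
Total weight = 1/80 + 1/40 = 3/80
P(X=0 | obs) = 1/80 / 3/80 = 1/3
P(X=3 | obs) = 1/40 / 3/80 = 2/3

P(X = 3 | obs) = 2/3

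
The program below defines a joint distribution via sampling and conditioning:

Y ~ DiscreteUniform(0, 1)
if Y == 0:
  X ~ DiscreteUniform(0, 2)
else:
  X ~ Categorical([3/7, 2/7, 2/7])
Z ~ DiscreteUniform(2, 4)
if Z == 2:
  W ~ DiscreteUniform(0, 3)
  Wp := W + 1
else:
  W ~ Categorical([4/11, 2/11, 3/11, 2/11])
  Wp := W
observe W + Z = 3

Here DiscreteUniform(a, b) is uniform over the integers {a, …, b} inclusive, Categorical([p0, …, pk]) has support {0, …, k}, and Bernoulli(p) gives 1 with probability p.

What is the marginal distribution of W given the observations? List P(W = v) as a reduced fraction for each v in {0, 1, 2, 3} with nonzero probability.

Enumerate traces; 12 have nonzero weight after conditioning:
  (Y=0, X=0, Z=2, W=1) weight 1/72
  (Y=0, X=0, Z=3, W=0) weight 2/99
  (Y=0, X=1, Z=2, W=1) weight 1/72
  (Y=0, X=1, Z=3, W=0) weight 2/99
  (Y=0, X=2, Z=2, W=1) weight 1/72
  (Y=0, X=2, Z=3, W=0) weight 2/99
  (Y=1, X=0, Z=2, W=1) weight 1/56
  (Y=1, X=0, Z=3, W=0) weight 2/77
  … 4 more
Group by W:
  weight(W=0) = 4/33
  weight(W=1) = 1/12
Total weight = 4/33 + 1/12 = 9/44
P(W=0 | obs) = 4/33 / 9/44 = 16/27
P(W=1 | obs) = 1/12 / 9/44 = 11/27

P(W=0) = 16/27, P(W=1) = 11/27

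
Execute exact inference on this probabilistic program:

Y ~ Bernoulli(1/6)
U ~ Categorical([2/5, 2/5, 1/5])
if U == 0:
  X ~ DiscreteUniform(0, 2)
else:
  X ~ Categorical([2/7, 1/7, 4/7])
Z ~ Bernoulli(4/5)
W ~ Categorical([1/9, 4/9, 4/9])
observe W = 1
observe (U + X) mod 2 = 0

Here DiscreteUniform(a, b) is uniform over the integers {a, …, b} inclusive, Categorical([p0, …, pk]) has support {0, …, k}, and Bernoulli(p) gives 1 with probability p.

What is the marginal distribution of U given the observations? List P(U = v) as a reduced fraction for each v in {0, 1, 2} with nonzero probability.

P(U=0) = 7/13, P(U=1) = 3/26, P(U=2) = 9/26

Enumerate traces; 20 have nonzero weight after conditioning:
  (Y=0, U=0, X=0, Z=0, W=1) weight 4/405
  (Y=0, U=0, X=0, Z=1, W=1) weight 16/405
  (Y=0, U=0, X=2, Z=0, W=1) weight 4/405
  (Y=0, U=0, X=2, Z=1, W=1) weight 16/405
  (Y=0, U=1, X=1, Z=0, W=1) weight 4/945
  (Y=0, U=1, X=1, Z=1, W=1) weight 16/945
  (Y=0, U=2, X=0, Z=0, W=1) weight 4/945
  (Y=0, U=2, X=0, Z=1, W=1) weight 16/945
  … 12 more
Group by U:
  weight(U=0) = 16/135
  weight(U=1) = 8/315
  weight(U=2) = 8/105
Total weight = 16/135 + 8/315 + 8/105 = 208/945
P(U=0 | obs) = 16/135 / 208/945 = 7/13
P(U=1 | obs) = 8/315 / 208/945 = 3/26
P(U=2 | obs) = 8/105 / 208/945 = 9/26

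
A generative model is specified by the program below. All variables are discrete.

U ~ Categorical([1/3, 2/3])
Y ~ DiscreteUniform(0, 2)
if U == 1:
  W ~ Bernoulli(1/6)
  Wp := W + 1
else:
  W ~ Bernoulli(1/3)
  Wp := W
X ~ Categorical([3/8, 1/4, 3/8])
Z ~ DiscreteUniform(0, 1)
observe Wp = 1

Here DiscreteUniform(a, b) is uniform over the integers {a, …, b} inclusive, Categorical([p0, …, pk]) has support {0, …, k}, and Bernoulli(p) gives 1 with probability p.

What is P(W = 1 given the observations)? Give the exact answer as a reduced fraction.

Enumerate traces; 36 have nonzero weight after conditioning:
  (U=0, Y=0, W=1, X=0, Z=0) weight 1/144
  (U=0, Y=0, W=1, X=0, Z=1) weight 1/144
  (U=0, Y=0, W=1, X=1, Z=0) weight 1/216
  (U=0, Y=0, W=1, X=1, Z=1) weight 1/216
  (U=0, Y=0, W=1, X=2, Z=0) weight 1/144
  (U=0, Y=0, W=1, X=2, Z=1) weight 1/144
  (U=0, Y=1, W=1, X=0, Z=0) weight 1/144
  (U=0, Y=1, W=1, X=0, Z=1) weight 1/144
  (U=1, Y=0, W=0, X=0, Z=0) weight 5/144
  … 27 more
Group by W:
  weight(W=0) = 5/9
  weight(W=1) = 1/9
Total weight = 5/9 + 1/9 = 2/3
P(W=0 | obs) = 5/9 / 2/3 = 5/6
P(W=1 | obs) = 1/9 / 2/3 = 1/6

P(W = 1 | obs) = 1/6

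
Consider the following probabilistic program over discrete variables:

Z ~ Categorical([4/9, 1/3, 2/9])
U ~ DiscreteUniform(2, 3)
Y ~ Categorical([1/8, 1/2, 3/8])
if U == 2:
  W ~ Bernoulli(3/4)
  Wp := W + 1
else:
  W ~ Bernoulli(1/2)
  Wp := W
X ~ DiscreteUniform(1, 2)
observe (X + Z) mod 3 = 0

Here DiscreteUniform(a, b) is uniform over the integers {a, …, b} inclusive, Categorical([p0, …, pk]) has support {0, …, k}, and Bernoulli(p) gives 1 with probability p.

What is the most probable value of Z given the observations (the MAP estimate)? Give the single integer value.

argmax_v P(Z = v | obs) = 1

Enumerate traces; 24 have nonzero weight after conditioning:
  (Z=1, U=2, Y=0, W=0, X=2) weight 1/384
  (Z=1, U=2, Y=0, W=1, X=2) weight 1/128
  (Z=1, U=2, Y=1, W=0, X=2) weight 1/96
  (Z=1, U=2, Y=1, W=1, X=2) weight 1/32
  (Z=1, U=2, Y=2, W=0, X=2) weight 1/128
  (Z=1, U=2, Y=2, W=1, X=2) weight 3/128
  (Z=1, U=3, Y=0, W=0, X=2) weight 1/192
  (Z=1, U=3, Y=0, W=1, X=2) weight 1/192
  (Z=2, U=2, Y=0, W=0, X=1) weight 1/576
  … 15 more
Group by Z:
  weight(Z=1) = 1/6
  weight(Z=2) = 1/9
Total weight = 1/6 + 1/9 = 5/18
P(Z=1 | obs) = 1/6 / 5/18 = 3/5
P(Z=2 | obs) = 1/9 / 5/18 = 2/5
argmax = 1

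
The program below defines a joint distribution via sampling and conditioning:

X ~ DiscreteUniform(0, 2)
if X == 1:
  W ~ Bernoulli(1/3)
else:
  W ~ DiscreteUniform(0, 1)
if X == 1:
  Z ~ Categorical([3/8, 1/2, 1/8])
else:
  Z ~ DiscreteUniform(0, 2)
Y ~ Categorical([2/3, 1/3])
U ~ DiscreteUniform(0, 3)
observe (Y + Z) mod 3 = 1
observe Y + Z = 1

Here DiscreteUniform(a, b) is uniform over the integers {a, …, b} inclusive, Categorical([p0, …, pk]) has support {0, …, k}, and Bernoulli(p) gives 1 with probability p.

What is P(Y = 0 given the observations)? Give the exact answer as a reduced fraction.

Enumerate traces; 48 have nonzero weight after conditioning:
  (X=0, W=0, Z=0, Y=1, U=0) weight 1/216
  (X=0, W=0, Z=0, Y=1, U=1) weight 1/216
  (X=0, W=0, Z=0, Y=1, U=2) weight 1/216
  (X=0, W=0, Z=0, Y=1, U=3) weight 1/216
  (X=0, W=0, Z=1, Y=0, U=0) weight 1/108
  (X=0, W=0, Z=1, Y=0, U=1) weight 1/108
  (X=0, W=0, Z=1, Y=0, U=2) weight 1/108
  (X=0, W=0, Z=1, Y=0, U=3) weight 1/108
  … 40 more
Group by Y:
  weight(Y=0) = 7/27
  weight(Y=1) = 25/216
Total weight = 7/27 + 25/216 = 3/8
P(Y=0 | obs) = 7/27 / 3/8 = 56/81
P(Y=1 | obs) = 25/216 / 3/8 = 25/81

P(Y = 0 | obs) = 56/81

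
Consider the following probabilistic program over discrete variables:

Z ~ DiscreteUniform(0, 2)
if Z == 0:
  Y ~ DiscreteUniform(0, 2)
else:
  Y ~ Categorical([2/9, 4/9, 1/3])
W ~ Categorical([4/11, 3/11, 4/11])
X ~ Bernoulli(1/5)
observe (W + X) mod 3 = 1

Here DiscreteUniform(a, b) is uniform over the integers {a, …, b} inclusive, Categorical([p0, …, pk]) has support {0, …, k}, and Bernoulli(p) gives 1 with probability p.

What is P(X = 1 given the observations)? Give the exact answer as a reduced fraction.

P(X = 1 | obs) = 1/4

Enumerate traces; 18 have nonzero weight after conditioning:
  (Z=0, Y=0, W=0, X=1) weight 4/495
  (Z=0, Y=0, W=1, X=0) weight 4/165
  (Z=0, Y=1, W=0, X=1) weight 4/495
  (Z=0, Y=1, W=1, X=0) weight 4/165
  (Z=0, Y=2, W=0, X=1) weight 4/495
  (Z=0, Y=2, W=1, X=0) weight 4/165
  (Z=1, Y=0, W=0, X=1) weight 8/1485
  (Z=1, Y=0, W=1, X=0) weight 8/495
  … 10 more
Group by X:
  weight(X=0) = 12/55
  weight(X=1) = 4/55
Total weight = 12/55 + 4/55 = 16/55
P(X=0 | obs) = 12/55 / 16/55 = 3/4
P(X=1 | obs) = 4/55 / 16/55 = 1/4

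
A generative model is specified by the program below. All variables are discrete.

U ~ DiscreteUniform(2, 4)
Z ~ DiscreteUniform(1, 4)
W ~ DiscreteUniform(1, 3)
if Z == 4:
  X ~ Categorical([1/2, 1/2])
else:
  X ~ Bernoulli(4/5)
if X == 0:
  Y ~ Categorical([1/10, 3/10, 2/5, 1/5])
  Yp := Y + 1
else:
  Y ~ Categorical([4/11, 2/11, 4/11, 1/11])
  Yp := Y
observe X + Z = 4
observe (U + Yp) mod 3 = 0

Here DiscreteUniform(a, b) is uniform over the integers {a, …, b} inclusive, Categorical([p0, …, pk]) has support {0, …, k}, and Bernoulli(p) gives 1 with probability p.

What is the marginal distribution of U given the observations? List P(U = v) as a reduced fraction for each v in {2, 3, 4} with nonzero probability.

Enumerate traces; 24 have nonzero weight after conditioning:
  (U=2, Z=3, W=1, X=1, Y=1) weight 2/495
  (U=2, Z=3, W=2, X=1, Y=1) weight 2/495
  (U=2, Z=3, W=3, X=1, Y=1) weight 2/495
  (U=2, Z=4, W=1, X=0, Y=0) weight 1/720
  (U=2, Z=4, W=1, X=0, Y=3) weight 1/360
  (U=2, Z=4, W=2, X=0, Y=0) weight 1/720
  (U=2, Z=4, W=2, X=0, Y=3) weight 1/360
  (U=2, Z=4, W=3, X=0, Y=0) weight 1/720
  (U=3, Z=3, W=1, X=1, Y=0) weight 4/495
  (U=4, Z=3, W=1, X=1, Y=2) weight 4/495
  … 14 more
Group by U:
  weight(U=2) = 13/528
  weight(U=3) = 31/660
  weight(U=4) = 97/2640
Total weight = 13/528 + 31/660 + 97/2640 = 13/120
P(U=2 | obs) = 13/528 / 13/120 = 5/22
P(U=3 | obs) = 31/660 / 13/120 = 62/143
P(U=4 | obs) = 97/2640 / 13/120 = 97/286

P(U=2) = 5/22, P(U=3) = 62/143, P(U=4) = 97/286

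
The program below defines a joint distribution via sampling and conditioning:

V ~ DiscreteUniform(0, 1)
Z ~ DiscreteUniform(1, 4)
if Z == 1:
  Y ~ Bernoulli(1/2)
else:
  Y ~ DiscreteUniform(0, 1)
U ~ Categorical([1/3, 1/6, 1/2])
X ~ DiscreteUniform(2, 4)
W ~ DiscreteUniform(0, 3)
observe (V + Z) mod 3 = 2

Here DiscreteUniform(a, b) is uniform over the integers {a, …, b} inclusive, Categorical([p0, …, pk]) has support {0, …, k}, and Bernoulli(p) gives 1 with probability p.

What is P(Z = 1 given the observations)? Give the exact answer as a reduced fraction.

Enumerate traces; 216 have nonzero weight after conditioning:
  (V=0, Z=2, Y=0, U=0, X=2, W=0) weight 1/576
  (V=0, Z=2, Y=0, U=0, X=2, W=1) weight 1/576
  (V=0, Z=2, Y=0, U=0, X=2, W=2) weight 1/576
  (V=0, Z=2, Y=0, U=0, X=2, W=3) weight 1/576
  (V=0, Z=2, Y=0, U=0, X=3, W=0) weight 1/576
  (V=0, Z=2, Y=0, U=0, X=3, W=1) weight 1/576
  (V=0, Z=2, Y=0, U=0, X=3, W=2) weight 1/576
  (V=0, Z=2, Y=0, U=0, X=3, W=3) weight 1/576
  (V=1, Z=1, Y=0, U=0, X=2, W=0) weight 1/576
  (V=1, Z=4, Y=0, U=0, X=2, W=0) weight 1/576
  … 206 more
Group by Z:
  weight(Z=1) = 1/8
  weight(Z=2) = 1/8
  weight(Z=4) = 1/8
Total weight = 1/8 + 1/8 + 1/8 = 3/8
P(Z=1 | obs) = 1/8 / 3/8 = 1/3
P(Z=2 | obs) = 1/8 / 3/8 = 1/3
P(Z=4 | obs) = 1/8 / 3/8 = 1/3

P(Z = 1 | obs) = 1/3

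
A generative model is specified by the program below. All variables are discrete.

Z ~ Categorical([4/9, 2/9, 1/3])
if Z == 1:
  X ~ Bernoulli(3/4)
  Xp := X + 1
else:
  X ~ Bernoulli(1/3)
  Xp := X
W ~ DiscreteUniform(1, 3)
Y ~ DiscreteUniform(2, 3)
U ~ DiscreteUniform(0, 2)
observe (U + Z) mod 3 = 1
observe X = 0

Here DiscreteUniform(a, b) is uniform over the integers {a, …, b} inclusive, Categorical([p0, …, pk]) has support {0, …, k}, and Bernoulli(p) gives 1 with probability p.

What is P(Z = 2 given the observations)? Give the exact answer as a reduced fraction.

P(Z = 2 | obs) = 12/31

Enumerate traces; 18 have nonzero weight after conditioning:
  (Z=0, X=0, W=1, Y=2, U=1) weight 4/243
  (Z=0, X=0, W=1, Y=3, U=1) weight 4/243
  (Z=0, X=0, W=2, Y=2, U=1) weight 4/243
  (Z=0, X=0, W=2, Y=3, U=1) weight 4/243
  (Z=0, X=0, W=3, Y=2, U=1) weight 4/243
  (Z=0, X=0, W=3, Y=3, U=1) weight 4/243
  (Z=1, X=0, W=1, Y=2, U=0) weight 1/324
  (Z=1, X=0, W=1, Y=3, U=0) weight 1/324
  (Z=2, X=0, W=1, Y=2, U=2) weight 1/81
  … 9 more
Group by Z:
  weight(Z=0) = 8/81
  weight(Z=1) = 1/54
  weight(Z=2) = 2/27
Total weight = 8/81 + 1/54 + 2/27 = 31/162
P(Z=0 | obs) = 8/81 / 31/162 = 16/31
P(Z=1 | obs) = 1/54 / 31/162 = 3/31
P(Z=2 | obs) = 2/27 / 31/162 = 12/31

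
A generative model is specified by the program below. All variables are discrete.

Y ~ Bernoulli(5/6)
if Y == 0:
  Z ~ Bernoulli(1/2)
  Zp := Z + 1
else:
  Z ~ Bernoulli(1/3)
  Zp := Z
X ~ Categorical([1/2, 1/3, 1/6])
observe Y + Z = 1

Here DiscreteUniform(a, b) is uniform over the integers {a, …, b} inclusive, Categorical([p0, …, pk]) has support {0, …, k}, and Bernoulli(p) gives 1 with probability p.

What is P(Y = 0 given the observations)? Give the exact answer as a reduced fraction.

Enumerate traces; 6 have nonzero weight after conditioning:
  (Y=0, Z=1, X=0) weight 1/24
  (Y=0, Z=1, X=1) weight 1/36
  (Y=0, Z=1, X=2) weight 1/72
  (Y=1, Z=0, X=0) weight 5/18
  (Y=1, Z=0, X=1) weight 5/27
  (Y=1, Z=0, X=2) weight 5/54
Group by Y:
  weight(Y=0) = 1/12
  weight(Y=1) = 5/9
Total weight = 1/12 + 5/9 = 23/36
P(Y=0 | obs) = 1/12 / 23/36 = 3/23
P(Y=1 | obs) = 5/9 / 23/36 = 20/23

P(Y = 0 | obs) = 3/23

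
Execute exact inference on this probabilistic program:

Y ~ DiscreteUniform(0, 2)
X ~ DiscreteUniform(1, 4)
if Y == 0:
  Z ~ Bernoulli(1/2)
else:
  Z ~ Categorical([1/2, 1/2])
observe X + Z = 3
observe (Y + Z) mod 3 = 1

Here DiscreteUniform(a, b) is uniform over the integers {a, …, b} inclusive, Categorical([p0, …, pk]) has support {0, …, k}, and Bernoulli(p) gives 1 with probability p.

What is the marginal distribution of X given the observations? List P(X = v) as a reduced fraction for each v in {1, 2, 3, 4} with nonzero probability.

Enumerate traces; 2 have nonzero weight after conditioning:
  (Y=0, X=2, Z=1) weight 1/24
  (Y=1, X=3, Z=0) weight 1/24
Group by X:
  weight(X=2) = 1/24
  weight(X=3) = 1/24
Total weight = 1/24 + 1/24 = 1/12
P(X=2 | obs) = 1/24 / 1/12 = 1/2
P(X=3 | obs) = 1/24 / 1/12 = 1/2

P(X=2) = 1/2, P(X=3) = 1/2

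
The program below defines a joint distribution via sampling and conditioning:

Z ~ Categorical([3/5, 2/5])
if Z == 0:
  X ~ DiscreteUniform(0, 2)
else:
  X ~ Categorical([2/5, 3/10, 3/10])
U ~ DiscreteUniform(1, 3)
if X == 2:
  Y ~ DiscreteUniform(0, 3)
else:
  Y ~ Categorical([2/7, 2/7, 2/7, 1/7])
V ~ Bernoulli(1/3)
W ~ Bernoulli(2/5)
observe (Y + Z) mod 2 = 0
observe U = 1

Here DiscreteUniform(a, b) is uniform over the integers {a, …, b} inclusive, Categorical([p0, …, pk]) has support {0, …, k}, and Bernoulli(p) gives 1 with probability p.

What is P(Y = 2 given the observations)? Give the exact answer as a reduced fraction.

Enumerate traces; 48 have nonzero weight after conditioning:
  (Z=0, X=0, U=1, Y=0, V=0, W=0) weight 4/525
  (Z=0, X=0, U=1, Y=0, V=0, W=1) weight 8/1575
  (Z=0, X=0, U=1, Y=0, V=1, W=0) weight 2/525
  (Z=0, X=0, U=1, Y=0, V=1, W=1) weight 4/1575
  (Z=0, X=0, U=1, Y=2, V=0, W=0) weight 4/525
  (Z=0, X=0, U=1, Y=2, V=0, W=1) weight 8/1575
  (Z=0, X=0, U=1, Y=2, V=1, W=0) weight 2/525
  (Z=0, X=0, U=1, Y=2, V=1, W=1) weight 4/1575
  (Z=1, X=0, U=1, Y=1, V=0, W=0) weight 16/2625
  (Z=1, X=0, U=1, Y=3, V=0, W=0) weight 8/2625
  … 38 more
Group by Y:
  weight(Y=0) = 23/420
  weight(Y=1) = 11/300
  weight(Y=2) = 23/420
  weight(Y=3) = 7/300
Total weight = 23/420 + 11/300 + 23/420 + 7/300 = 89/525
P(Y=0 | obs) = 23/420 / 89/525 = 115/356
P(Y=1 | obs) = 11/300 / 89/525 = 77/356
P(Y=2 | obs) = 23/420 / 89/525 = 115/356
P(Y=3 | obs) = 7/300 / 89/525 = 49/356

P(Y = 2 | obs) = 115/356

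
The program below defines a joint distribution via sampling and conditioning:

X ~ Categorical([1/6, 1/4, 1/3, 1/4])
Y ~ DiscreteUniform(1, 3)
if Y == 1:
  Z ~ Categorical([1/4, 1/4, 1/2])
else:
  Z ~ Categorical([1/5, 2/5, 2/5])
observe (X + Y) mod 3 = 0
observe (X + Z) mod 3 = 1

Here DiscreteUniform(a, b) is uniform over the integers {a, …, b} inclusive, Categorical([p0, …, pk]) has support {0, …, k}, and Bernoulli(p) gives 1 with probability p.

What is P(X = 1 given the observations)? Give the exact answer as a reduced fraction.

P(X = 1 | obs) = 3/23

Enumerate traces; 4 have nonzero weight after conditioning:
  (X=0, Y=3, Z=1) weight 1/45
  (X=1, Y=2, Z=0) weight 1/60
  (X=2, Y=1, Z=2) weight 1/18
  (X=3, Y=3, Z=1) weight 1/30
Group by X:
  weight(X=0) = 1/45
  weight(X=1) = 1/60
  weight(X=2) = 1/18
  weight(X=3) = 1/30
Total weight = 1/45 + 1/60 + 1/18 + 1/30 = 23/180
P(X=0 | obs) = 1/45 / 23/180 = 4/23
P(X=1 | obs) = 1/60 / 23/180 = 3/23
P(X=2 | obs) = 1/18 / 23/180 = 10/23
P(X=3 | obs) = 1/30 / 23/180 = 6/23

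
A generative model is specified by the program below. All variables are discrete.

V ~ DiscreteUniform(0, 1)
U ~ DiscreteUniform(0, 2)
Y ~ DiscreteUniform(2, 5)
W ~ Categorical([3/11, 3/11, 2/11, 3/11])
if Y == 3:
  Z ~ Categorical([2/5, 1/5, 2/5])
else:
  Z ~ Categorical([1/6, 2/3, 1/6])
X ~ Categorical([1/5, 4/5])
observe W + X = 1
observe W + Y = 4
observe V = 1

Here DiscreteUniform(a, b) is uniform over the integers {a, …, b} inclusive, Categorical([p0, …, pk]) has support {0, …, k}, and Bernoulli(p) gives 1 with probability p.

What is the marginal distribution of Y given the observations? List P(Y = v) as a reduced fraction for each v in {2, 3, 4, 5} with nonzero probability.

P(Y=3) = 1/5, P(Y=4) = 4/5

Enumerate traces; 18 have nonzero weight after conditioning:
  (V=1, U=0, Y=3, W=1, Z=0, X=0) weight 1/1100
  (V=1, U=0, Y=3, W=1, Z=1, X=0) weight 1/2200
  (V=1, U=0, Y=3, W=1, Z=2, X=0) weight 1/1100
  (V=1, U=0, Y=4, W=0, Z=0, X=1) weight 1/660
  (V=1, U=0, Y=4, W=0, Z=1, X=1) weight 1/165
  (V=1, U=0, Y=4, W=0, Z=2, X=1) weight 1/660
  (V=1, U=1, Y=3, W=1, Z=0, X=0) weight 1/1100
  (V=1, U=1, Y=3, W=1, Z=1, X=0) weight 1/2200
  … 10 more
Group by Y:
  weight(Y=3) = 3/440
  weight(Y=4) = 3/110
Total weight = 3/440 + 3/110 = 3/88
P(Y=3 | obs) = 3/440 / 3/88 = 1/5
P(Y=4 | obs) = 3/110 / 3/88 = 4/5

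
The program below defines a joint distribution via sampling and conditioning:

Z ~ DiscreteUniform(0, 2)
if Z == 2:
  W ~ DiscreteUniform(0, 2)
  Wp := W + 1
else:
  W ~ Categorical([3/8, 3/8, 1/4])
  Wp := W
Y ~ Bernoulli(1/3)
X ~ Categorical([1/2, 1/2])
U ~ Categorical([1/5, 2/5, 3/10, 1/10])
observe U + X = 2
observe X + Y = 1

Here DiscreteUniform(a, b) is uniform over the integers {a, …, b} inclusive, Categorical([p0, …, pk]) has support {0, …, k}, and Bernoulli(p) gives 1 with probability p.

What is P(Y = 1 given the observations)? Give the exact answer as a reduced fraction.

P(Y = 1 | obs) = 3/11

Enumerate traces; 18 have nonzero weight after conditioning:
  (Z=0, W=0, Y=0, X=1, U=1) weight 1/60
  (Z=0, W=0, Y=1, X=0, U=2) weight 1/160
  (Z=0, W=1, Y=0, X=1, U=1) weight 1/60
  (Z=0, W=1, Y=1, X=0, U=2) weight 1/160
  (Z=0, W=2, Y=0, X=1, U=1) weight 1/90
  (Z=0, W=2, Y=1, X=0, U=2) weight 1/240
  (Z=1, W=0, Y=0, X=1, U=1) weight 1/60
  (Z=1, W=0, Y=1, X=0, U=2) weight 1/160
  … 10 more
Group by Y:
  weight(Y=0) = 2/15
  weight(Y=1) = 1/20
Total weight = 2/15 + 1/20 = 11/60
P(Y=0 | obs) = 2/15 / 11/60 = 8/11
P(Y=1 | obs) = 1/20 / 11/60 = 3/11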